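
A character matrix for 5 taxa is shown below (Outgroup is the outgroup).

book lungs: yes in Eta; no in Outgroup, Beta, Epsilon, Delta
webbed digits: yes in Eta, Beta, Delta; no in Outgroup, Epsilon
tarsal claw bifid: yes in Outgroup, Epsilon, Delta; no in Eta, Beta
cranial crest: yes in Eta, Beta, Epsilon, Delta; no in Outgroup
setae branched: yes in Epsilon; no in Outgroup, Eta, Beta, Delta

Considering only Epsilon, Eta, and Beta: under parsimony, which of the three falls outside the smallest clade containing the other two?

Epsilon

Character polarity is set by the outgroup: the derived state is whichever differs from the outgroup's state, so for tarsal claw bifid the derived state is 'no', and for the remaining characters it is 'yes'.
book lungs: derived state 'yes' in Eta only — an autapomorphy, so it tells us nothing about relationships among taxa.
webbed digits: derived state 'yes' in Beta, Delta, and Eta only — synapomorphy for {Beta, Delta, Eta}.
tarsal claw bifid (derived state 'no') is shared by Beta and Eta — a synapomorphy uniting that clade.
cranial crest (derived state 'yes') is shared by all ingroup taxa — unites the whole ingroup.
setae branched (derived state 'yes') is unique to Epsilon (autapomorphy; uninformative for grouping).
Most parsimonious ingroup topology: (((Eta,Beta),Delta),Epsilon).
Beta and Eta share a more recent common ancestor with each other than either does with Epsilon, so Epsilon is the least closely related of the three.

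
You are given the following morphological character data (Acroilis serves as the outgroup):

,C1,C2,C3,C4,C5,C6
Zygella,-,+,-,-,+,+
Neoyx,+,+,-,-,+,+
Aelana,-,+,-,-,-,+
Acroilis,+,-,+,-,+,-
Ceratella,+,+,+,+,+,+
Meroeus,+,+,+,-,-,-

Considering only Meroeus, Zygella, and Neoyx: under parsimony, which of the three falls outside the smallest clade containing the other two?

Character polarity is set by the outgroup: the derived state is whichever differs from the outgroup's state, so for C1, C3, C5 the derived state is '-', and for the remaining characters it is '+'.
C1: derived state '-' in Aelana and Zygella only — synapomorphy for {Aelana, Zygella}.
C2 (derived state '+') is shared by all ingroup taxa — unites the whole ingroup.
C3 (derived state '-') is shared by Aelana, Neoyx, and Zygella — a synapomorphy uniting that clade.
C4: derived state '+' in Ceratella only — an autapomorphy, so it tells us nothing about relationships among taxa.
C5 groups Aelana and Meroeus, which is incompatible with the clades supported by the remaining characters; treating it as convergent (homoplasy) costs fewer steps than any alternative tree.
C6 (derived state '+') is shared by Aelana, Ceratella, Neoyx, and Zygella — a synapomorphy uniting that clade.
Most parsimonious ingroup topology: ((((Aelana,Zygella),Neoyx),Ceratella),Meroeus).
Neoyx and Zygella share a more recent common ancestor with each other than either does with Meroeus, so Meroeus is the least closely related of the three.

Meroeus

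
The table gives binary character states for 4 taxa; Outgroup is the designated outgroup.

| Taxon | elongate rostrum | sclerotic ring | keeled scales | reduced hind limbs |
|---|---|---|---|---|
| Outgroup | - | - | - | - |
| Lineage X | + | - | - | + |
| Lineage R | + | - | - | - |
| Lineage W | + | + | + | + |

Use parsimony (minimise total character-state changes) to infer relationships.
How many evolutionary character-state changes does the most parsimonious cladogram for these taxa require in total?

4

The outgroup has state '-' for every character, so '+' is the derived state throughout.
All ingroup taxa share the derived state '+' for elongate rostrum; it defines the ingroup but does not resolve relationships within it.
sclerotic ring: derived state '+' in Lineage W only — an autapomorphy, so it tells us nothing about relationships among taxa.
keeled scales: derived state '+' in Lineage W only — an autapomorphy, so it tells us nothing about relationships among taxa.
reduced hind limbs: derived state '+' in Lineage W and Lineage X only — synapomorphy for {Lineage W, Lineage X}.
Most parsimonious ingroup topology: ((Lineage X,Lineage W),Lineage R).
Changes per character on this tree: elongate rostrum: 1; sclerotic ring: 1; keeled scales: 1; reduced hind limbs: 1.
Total = 4.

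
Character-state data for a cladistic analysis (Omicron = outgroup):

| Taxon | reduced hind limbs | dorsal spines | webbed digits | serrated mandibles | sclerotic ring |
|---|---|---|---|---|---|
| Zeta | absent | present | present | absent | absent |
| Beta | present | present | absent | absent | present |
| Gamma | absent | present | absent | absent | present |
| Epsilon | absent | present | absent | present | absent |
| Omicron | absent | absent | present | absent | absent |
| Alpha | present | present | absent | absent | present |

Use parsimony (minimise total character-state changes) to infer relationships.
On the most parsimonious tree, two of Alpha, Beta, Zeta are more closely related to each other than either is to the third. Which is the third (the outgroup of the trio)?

Character polarity is set by the outgroup: the derived state is whichever differs from the outgroup's state, so for webbed digits the derived state is 'absent', and for the remaining characters it is 'present'.
reduced hind limbs: derived state 'present' in Alpha and Beta only — synapomorphy for {Alpha, Beta}.
dorsal spines (derived state 'present') is shared by all ingroup taxa — unites the whole ingroup.
webbed digits: derived state 'absent' in Alpha, Beta, Epsilon, and Gamma only — synapomorphy for {Alpha, Beta, Epsilon, Gamma}.
serrated mandibles: derived state 'present' in Epsilon only — an autapomorphy, so it tells us nothing about relationships among taxa.
sclerotic ring: derived state 'present' in Alpha, Beta, and Gamma only — synapomorphy for {Alpha, Beta, Gamma}.
Most parsimonious ingroup topology: ((((Beta,Alpha),Gamma),Epsilon),Zeta).
Beta and Alpha share a more recent common ancestor with each other than either does with Zeta, so Zeta is the least closely related of the three.

Zeta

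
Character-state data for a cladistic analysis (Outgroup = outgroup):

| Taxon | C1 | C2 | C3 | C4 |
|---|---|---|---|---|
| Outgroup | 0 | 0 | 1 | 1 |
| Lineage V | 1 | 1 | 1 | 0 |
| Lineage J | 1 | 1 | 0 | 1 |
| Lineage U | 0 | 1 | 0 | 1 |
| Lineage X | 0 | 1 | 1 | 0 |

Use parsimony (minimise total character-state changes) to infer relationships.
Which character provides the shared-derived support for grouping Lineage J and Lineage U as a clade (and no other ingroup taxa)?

Character polarity is set by the outgroup: the derived state is whichever differs from the outgroup's state, so for C3, C4 the derived state is '0', and for the remaining characters it is '1'.
C1 (state '1') occurs in Lineage J and Lineage V but conflicts with the nesting implied by the other characters — most parsimoniously interpreted as homoplasy.
C2 (derived state '1') is shared by all ingroup taxa — unites the whole ingroup.
C3: derived state '0' in Lineage J and Lineage U only — synapomorphy for {Lineage J, Lineage U}.
Only Lineage V and Lineage X show the derived state '0' for C4, supporting them as a clade.
Most parsimonious ingroup topology: ((Lineage V,Lineage X),(Lineage J,Lineage U)).
The clade {Lineage J, Lineage U} is supported by C3: its derived state '0' occurs in exactly those taxa and in no other taxon (including the outgroup).

C3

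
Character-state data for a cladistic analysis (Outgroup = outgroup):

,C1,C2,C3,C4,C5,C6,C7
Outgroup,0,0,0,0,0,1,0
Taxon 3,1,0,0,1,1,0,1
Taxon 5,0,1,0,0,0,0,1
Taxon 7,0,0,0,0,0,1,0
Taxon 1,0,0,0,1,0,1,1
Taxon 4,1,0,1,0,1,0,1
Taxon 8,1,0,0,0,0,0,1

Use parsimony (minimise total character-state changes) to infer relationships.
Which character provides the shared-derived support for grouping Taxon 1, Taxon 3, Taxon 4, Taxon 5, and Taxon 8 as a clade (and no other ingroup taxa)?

C7

Character polarity is set by the outgroup: the derived state is whichever differs from the outgroup's state, so for C6 the derived state is '0', and for the remaining characters it is '1'.
C1: derived state '1' in Taxon 3, Taxon 4, and Taxon 8 only — synapomorphy for {Taxon 3, Taxon 4, Taxon 8}.
C2: derived state '1' in Taxon 5 only — an autapomorphy, so it tells us nothing about relationships among taxa.
C3 (derived state '1') is unique to Taxon 4 (autapomorphy; uninformative for grouping).
C4 groups Taxon 1 and Taxon 3, which is incompatible with the clades supported by the remaining characters; treating it as convergent (homoplasy) costs fewer steps than any alternative tree.
C5: derived state '1' in Taxon 3 and Taxon 4 only — synapomorphy for {Taxon 3, Taxon 4}.
C6 (derived state '0') is shared by Taxon 3, Taxon 4, Taxon 5, and Taxon 8 — a synapomorphy uniting that clade.
C7 (derived state '1') is shared by Taxon 1, Taxon 3, Taxon 4, Taxon 5, and Taxon 8 — a synapomorphy uniting that clade.
Most parsimonious ingroup topology: (((((Taxon 3,Taxon 4),Taxon 8),Taxon 5),Taxon 1),Taxon 7).
The clade {Taxon 1, Taxon 3, Taxon 4, Taxon 5, Taxon 8} is supported by C7: its derived state '1' occurs in exactly those taxa and in no other taxon (including the outgroup).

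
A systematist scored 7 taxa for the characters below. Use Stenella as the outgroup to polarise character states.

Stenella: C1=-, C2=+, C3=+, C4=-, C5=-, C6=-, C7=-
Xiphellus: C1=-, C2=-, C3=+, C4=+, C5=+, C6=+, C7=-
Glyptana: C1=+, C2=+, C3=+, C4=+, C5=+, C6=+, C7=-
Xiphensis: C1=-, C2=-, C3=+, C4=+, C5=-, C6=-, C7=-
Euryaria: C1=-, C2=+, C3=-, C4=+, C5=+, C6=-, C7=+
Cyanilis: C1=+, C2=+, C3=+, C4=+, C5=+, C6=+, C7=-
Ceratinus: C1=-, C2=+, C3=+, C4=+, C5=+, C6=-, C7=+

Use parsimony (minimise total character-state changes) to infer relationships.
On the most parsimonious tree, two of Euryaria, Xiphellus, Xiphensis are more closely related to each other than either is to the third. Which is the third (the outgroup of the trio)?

Xiphensis

Character polarity is set by the outgroup: the derived state is whichever differs from the outgroup's state, so for C2, C3 the derived state is '-', and for the remaining characters it is '+'.
C1: derived state '+' in Cyanilis and Glyptana only — synapomorphy for {Cyanilis, Glyptana}.
C2 (state '-') occurs in Xiphellus and Xiphensis but conflicts with the nesting implied by the other characters — most parsimoniously interpreted as homoplasy.
C3: derived state '-' in Euryaria only — an autapomorphy, so it tells us nothing about relationships among taxa.
All ingroup taxa share the derived state '+' for C4; it defines the ingroup but does not resolve relationships within it.
C5 (derived state '+') is shared by Ceratinus, Cyanilis, Euryaria, Glyptana, and Xiphellus — a synapomorphy uniting that clade.
Only Cyanilis, Glyptana, and Xiphellus show the derived state '+' for C6, supporting them as a clade.
C7 (derived state '+') is shared by Ceratinus and Euryaria — a synapomorphy uniting that clade.
Most parsimonious ingroup topology: (((Xiphellus,(Glyptana,Cyanilis)),(Euryaria,Ceratinus)),Xiphensis).
Xiphellus and Euryaria share a more recent common ancestor with each other than either does with Xiphensis, so Xiphensis is the least closely related of the three.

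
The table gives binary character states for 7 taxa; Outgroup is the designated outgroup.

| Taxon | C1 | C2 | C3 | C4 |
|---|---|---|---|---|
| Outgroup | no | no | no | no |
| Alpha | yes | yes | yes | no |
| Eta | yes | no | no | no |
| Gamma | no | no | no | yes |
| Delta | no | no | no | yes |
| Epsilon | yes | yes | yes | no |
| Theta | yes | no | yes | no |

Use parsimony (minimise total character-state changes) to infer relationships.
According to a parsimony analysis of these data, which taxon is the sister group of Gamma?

The outgroup has state 'no' for every character, so 'yes' is the derived state throughout.
Only Alpha, Epsilon, Eta, and Theta show the derived state 'yes' for C1, supporting them as a clade.
C2 (derived state 'yes') is shared by Alpha and Epsilon — a synapomorphy uniting that clade.
Only Alpha, Epsilon, and Theta show the derived state 'yes' for C3, supporting them as a clade.
Only Delta and Gamma show the derived state 'yes' for C4, supporting them as a clade.
Most parsimonious ingroup topology: ((((Alpha,Epsilon),Theta),Eta),(Gamma,Delta)).
Gamma and Delta form a cherry on this tree, so they are sister taxa.

Delta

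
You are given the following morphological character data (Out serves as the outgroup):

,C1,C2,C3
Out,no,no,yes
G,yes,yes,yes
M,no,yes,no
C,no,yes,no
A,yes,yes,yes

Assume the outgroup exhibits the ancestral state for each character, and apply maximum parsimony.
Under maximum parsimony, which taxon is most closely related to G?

Character polarity is set by the outgroup: the derived state is whichever differs from the outgroup's state, so for C3 the derived state is 'no', and for the remaining characters it is 'yes'.
Only A and G show the derived state 'yes' for C1, supporting them as a clade.
C2 (derived state 'yes') is shared by all ingroup taxa — unites the whole ingroup.
C3 (derived state 'no') is shared by C and M — a synapomorphy uniting that clade.
Most parsimonious ingroup topology: ((G,A),(M,C)).
G and A form a cherry on this tree, so they are sister taxa.

A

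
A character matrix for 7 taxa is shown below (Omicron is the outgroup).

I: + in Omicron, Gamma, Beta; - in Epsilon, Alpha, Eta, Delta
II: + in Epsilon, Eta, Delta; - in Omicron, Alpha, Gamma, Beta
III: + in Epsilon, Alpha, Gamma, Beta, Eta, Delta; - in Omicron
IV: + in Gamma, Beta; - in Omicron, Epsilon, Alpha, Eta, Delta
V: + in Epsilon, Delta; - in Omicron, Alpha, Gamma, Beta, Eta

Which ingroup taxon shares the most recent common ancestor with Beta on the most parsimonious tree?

Character polarity is set by the outgroup: the derived state is whichever differs from the outgroup's state, so for I the derived state is '-', and for the remaining characters it is '+'.
Only Alpha, Delta, Epsilon, and Eta show the derived state '-' for I, supporting them as a clade.
Only Delta, Epsilon, and Eta show the derived state '+' for II, supporting them as a clade.
All ingroup taxa share the derived state '+' for III; it defines the ingroup but does not resolve relationships within it.
IV (derived state '+') is shared by Beta and Gamma — a synapomorphy uniting that clade.
Only Delta and Epsilon show the derived state '+' for V, supporting them as a clade.
Most parsimonious ingroup topology: ((((Epsilon,Delta),Eta),Alpha),(Gamma,Beta)).
Beta and Gamma form a cherry on this tree, so they are sister taxa.

Gamma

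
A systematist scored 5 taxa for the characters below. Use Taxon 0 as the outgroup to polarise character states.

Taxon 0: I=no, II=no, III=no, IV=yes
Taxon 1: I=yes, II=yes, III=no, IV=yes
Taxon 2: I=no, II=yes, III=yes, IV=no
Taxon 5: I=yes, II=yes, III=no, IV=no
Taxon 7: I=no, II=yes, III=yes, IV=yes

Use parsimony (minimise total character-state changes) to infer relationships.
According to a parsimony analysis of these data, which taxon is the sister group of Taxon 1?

Taxon 5

Character polarity is set by the outgroup: the derived state is whichever differs from the outgroup's state, so for IV the derived state is 'no', and for the remaining characters it is 'yes'.
I: derived state 'yes' in Taxon 1 and Taxon 5 only — synapomorphy for {Taxon 1, Taxon 5}.
All ingroup taxa share the derived state 'yes' for II; it defines the ingroup but does not resolve relationships within it.
III: derived state 'yes' in Taxon 2 and Taxon 7 only — synapomorphy for {Taxon 2, Taxon 7}.
IV groups Taxon 2 and Taxon 5, which is incompatible with the clades supported by the remaining characters; treating it as convergent (homoplasy) costs fewer steps than any alternative tree.
Most parsimonious ingroup topology: ((Taxon 1,Taxon 5),(Taxon 2,Taxon 7)).
Taxon 1 and Taxon 5 form a cherry on this tree, so they are sister taxa.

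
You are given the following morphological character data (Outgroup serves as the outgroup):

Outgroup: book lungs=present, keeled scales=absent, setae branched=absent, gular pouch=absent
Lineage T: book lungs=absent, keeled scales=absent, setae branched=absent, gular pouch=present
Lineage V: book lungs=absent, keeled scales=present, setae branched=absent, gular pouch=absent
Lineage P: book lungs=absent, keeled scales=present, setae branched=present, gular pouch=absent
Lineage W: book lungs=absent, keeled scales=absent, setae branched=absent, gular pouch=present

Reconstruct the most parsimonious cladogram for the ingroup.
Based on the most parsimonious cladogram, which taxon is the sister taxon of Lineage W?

Character polarity is set by the outgroup: the derived state is whichever differs from the outgroup's state, so for book lungs the derived state is 'absent', and for the remaining characters it is 'present'.
All ingroup taxa share the derived state 'absent' for book lungs; it defines the ingroup but does not resolve relationships within it.
keeled scales: derived state 'present' in Lineage P and Lineage V only — synapomorphy for {Lineage P, Lineage V}.
setae branched: derived state 'present' in Lineage P only — an autapomorphy, so it tells us nothing about relationships among taxa.
gular pouch: derived state 'present' in Lineage T and Lineage W only — synapomorphy for {Lineage T, Lineage W}.
Most parsimonious ingroup topology: ((Lineage T,Lineage W),(Lineage V,Lineage P)).
Lineage W and Lineage T form a cherry on this tree, so they are sister taxa.

Lineage T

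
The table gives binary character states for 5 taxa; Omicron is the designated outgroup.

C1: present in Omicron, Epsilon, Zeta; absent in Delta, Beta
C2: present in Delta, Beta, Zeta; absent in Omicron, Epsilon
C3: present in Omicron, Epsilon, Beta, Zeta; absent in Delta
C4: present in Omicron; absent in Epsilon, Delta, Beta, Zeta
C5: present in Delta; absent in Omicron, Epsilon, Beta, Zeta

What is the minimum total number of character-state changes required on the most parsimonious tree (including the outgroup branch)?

Character polarity is set by the outgroup: the derived state is whichever differs from the outgroup's state, so for C1, C3, C4 the derived state is 'absent', and for the remaining characters it is 'present'.
Only Beta and Delta show the derived state 'absent' for C1, supporting them as a clade.
Only Beta, Delta, and Zeta show the derived state 'present' for C2, supporting them as a clade.
C3 (derived state 'absent') is unique to Delta (autapomorphy; uninformative for grouping).
C4 (derived state 'absent') is shared by all ingroup taxa — unites the whole ingroup.
C5 (derived state 'present') is unique to Delta (autapomorphy; uninformative for grouping).
Most parsimonious ingroup topology: (Epsilon,((Delta,Beta),Zeta)).
Changes per character on this tree: C1: 1; C2: 1; C3: 1; C4: 1; C5: 1.
Total = 5.

5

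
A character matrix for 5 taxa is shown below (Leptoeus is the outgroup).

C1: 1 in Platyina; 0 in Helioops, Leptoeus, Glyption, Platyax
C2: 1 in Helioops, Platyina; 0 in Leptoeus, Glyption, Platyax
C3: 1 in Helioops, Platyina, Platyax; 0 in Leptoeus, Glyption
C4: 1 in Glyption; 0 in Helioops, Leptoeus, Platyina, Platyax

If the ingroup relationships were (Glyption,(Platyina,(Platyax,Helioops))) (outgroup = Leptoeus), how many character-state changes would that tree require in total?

5

Map each character onto (Glyption,(Platyina,(Platyax,Helioops))) (rooted by Leptoeus) and count the minimum state changes it requires (Fitch parsimony):
C1: 1; C2: 2; C3: 1; C4: 1.
Total tree length = 5.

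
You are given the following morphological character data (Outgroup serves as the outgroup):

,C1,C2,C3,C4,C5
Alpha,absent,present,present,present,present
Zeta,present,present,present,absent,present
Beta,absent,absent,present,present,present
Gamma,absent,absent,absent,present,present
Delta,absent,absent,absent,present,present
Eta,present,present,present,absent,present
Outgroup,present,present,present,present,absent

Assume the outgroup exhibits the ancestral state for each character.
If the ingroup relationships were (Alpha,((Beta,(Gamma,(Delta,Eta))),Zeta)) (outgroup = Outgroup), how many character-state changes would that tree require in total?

Map each character onto (Alpha,((Beta,(Gamma,(Delta,Eta))),Zeta)) (rooted by Outgroup) and count the minimum state changes it requires (Fitch parsimony):
C1: 3; C2: 2; C3: 2; C4: 2; C5: 1.
Total tree length = 10.

10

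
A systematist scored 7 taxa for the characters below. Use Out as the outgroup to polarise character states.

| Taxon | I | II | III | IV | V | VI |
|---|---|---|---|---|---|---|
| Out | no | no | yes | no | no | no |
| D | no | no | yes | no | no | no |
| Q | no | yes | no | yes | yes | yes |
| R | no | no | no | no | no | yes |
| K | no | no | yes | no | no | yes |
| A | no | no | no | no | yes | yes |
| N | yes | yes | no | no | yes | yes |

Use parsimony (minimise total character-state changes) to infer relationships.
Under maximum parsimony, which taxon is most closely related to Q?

N

Character polarity is set by the outgroup: the derived state is whichever differs from the outgroup's state, so for III the derived state is 'no', and for the remaining characters it is 'yes'.
I (derived state 'yes') is unique to N (autapomorphy; uninformative for grouping).
II: derived state 'yes' in N and Q only — synapomorphy for {N, Q}.
Only A, N, Q, and R show the derived state 'no' for III, supporting them as a clade.
IV: derived state 'yes' in Q only — an autapomorphy, so it tells us nothing about relationships among taxa.
Only A, N, and Q show the derived state 'yes' for V, supporting them as a clade.
VI (derived state 'yes') is shared by A, K, N, Q, and R — a synapomorphy uniting that clade.
Most parsimonious ingroup topology: (D,((((Q,N),A),R),K)).
Q and N form a cherry on this tree, so they are sister taxa.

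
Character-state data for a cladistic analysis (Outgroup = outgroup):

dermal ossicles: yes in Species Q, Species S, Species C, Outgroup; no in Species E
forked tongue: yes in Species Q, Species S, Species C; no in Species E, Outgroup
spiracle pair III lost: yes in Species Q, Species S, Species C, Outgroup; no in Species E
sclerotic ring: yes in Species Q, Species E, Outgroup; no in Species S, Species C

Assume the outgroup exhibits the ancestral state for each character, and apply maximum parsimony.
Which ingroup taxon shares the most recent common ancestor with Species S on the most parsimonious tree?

Species C

Character polarity is set by the outgroup: the derived state is whichever differs from the outgroup's state, so for dermal ossicles, spiracle pair III lost, sclerotic ring the derived state is 'no', and for the remaining characters it is 'yes'.
dermal ossicles: derived state 'no' in Species E only — an autapomorphy, so it tells us nothing about relationships among taxa.
Only Species C, Species Q, and Species S show the derived state 'yes' for forked tongue, supporting them as a clade.
spiracle pair III lost (derived state 'no') is unique to Species E (autapomorphy; uninformative for grouping).
sclerotic ring: derived state 'no' in Species C and Species S only — synapomorphy for {Species C, Species S}.
Most parsimonious ingroup topology: (Species E,((Species C,Species S),Species Q)).
Species S and Species C form a cherry on this tree, so they are sister taxa.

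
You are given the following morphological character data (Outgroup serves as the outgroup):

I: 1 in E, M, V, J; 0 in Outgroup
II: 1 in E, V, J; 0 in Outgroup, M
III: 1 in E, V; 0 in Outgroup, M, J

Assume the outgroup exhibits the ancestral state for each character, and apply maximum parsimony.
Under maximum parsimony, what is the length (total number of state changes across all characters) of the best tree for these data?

The outgroup has state '0' for every character, so '1' is the derived state throughout.
I (derived state '1') is shared by all ingroup taxa — unites the whole ingroup.
II (derived state '1') is shared by E, J, and V — a synapomorphy uniting that clade.
III: derived state '1' in E and V only — synapomorphy for {E, V}.
Most parsimonious ingroup topology: (((E,V),J),M).
Changes per character on this tree: I: 1; II: 1; III: 1.
Total = 3.

3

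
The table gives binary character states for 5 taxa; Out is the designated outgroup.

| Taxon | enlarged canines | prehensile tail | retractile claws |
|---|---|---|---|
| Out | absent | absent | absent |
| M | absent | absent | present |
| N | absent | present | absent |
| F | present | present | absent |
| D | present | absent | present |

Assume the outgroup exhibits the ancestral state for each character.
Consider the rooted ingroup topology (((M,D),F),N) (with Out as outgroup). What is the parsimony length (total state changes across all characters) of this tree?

5

Map each character onto (((M,D),F),N) (rooted by Out) and count the minimum state changes it requires (Fitch parsimony):
enlarged canines: 2; prehensile tail: 2; retractile claws: 1.
Total tree length = 5.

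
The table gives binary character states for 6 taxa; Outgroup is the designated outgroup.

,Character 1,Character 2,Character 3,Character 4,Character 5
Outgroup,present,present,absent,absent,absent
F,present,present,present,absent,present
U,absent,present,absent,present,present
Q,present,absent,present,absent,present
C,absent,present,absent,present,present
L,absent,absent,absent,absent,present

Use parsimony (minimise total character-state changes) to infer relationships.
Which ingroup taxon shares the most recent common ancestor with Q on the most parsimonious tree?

Character polarity is set by the outgroup: the derived state is whichever differs from the outgroup's state, so for Character 1, Character 2 the derived state is 'absent', and for the remaining characters it is 'present'.
Only C, L, and U show the derived state 'absent' for Character 1, supporting them as a clade.
Character 2 (state 'absent') occurs in L and Q but conflicts with the nesting implied by the other characters — most parsimoniously interpreted as homoplasy.
Only F and Q show the derived state 'present' for Character 3, supporting them as a clade.
Character 4: derived state 'present' in C and U only — synapomorphy for {C, U}.
Character 5 (derived state 'present') is shared by all ingroup taxa — unites the whole ingroup.
Most parsimonious ingroup topology: ((F,Q),((U,C),L)).
Q and F form a cherry on this tree, so they are sister taxa.

F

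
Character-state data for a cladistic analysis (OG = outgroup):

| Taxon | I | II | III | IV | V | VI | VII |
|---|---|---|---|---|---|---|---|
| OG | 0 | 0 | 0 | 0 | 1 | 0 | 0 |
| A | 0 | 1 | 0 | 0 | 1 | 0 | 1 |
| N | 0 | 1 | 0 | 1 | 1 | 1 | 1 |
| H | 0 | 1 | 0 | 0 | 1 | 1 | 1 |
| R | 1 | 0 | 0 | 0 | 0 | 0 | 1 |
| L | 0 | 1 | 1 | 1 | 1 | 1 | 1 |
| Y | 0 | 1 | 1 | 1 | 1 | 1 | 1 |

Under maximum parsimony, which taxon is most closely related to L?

Y

Character polarity is set by the outgroup: the derived state is whichever differs from the outgroup's state, so for V the derived state is '0', and for the remaining characters it is '1'.
I: derived state '1' in R only — an autapomorphy, so it tells us nothing about relationships among taxa.
II (derived state '1') is shared by A, H, L, N, and Y — a synapomorphy uniting that clade.
III: derived state '1' in L and Y only — synapomorphy for {L, Y}.
IV: derived state '1' in L, N, and Y only — synapomorphy for {L, N, Y}.
V: derived state '0' in R only — an autapomorphy, so it tells us nothing about relationships among taxa.
Only H, L, N, and Y show the derived state '1' for VI, supporting them as a clade.
VII (derived state '1') is shared by all ingroup taxa — unites the whole ingroup.
Most parsimonious ingroup topology: ((A,((N,(L,Y)),H)),R).
L and Y form a cherry on this tree, so they are sister taxa.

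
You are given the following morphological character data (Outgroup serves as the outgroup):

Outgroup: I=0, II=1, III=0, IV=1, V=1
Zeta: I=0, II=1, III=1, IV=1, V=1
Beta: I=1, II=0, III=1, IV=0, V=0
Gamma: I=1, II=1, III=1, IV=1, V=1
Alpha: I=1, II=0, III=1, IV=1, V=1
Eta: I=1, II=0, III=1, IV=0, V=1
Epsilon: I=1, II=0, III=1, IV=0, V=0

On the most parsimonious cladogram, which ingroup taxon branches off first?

Character polarity is set by the outgroup: the derived state is whichever differs from the outgroup's state, so for II, IV, V the derived state is '0', and for the remaining characters it is '1'.
I (derived state '1') is shared by Alpha, Beta, Epsilon, Eta, and Gamma — a synapomorphy uniting that clade.
Only Alpha, Beta, Epsilon, and Eta show the derived state '0' for II, supporting them as a clade.
All ingroup taxa share the derived state '1' for III; it defines the ingroup but does not resolve relationships within it.
IV: derived state '0' in Beta, Epsilon, and Eta only — synapomorphy for {Beta, Epsilon, Eta}.
Only Beta and Epsilon show the derived state '0' for V, supporting them as a clade.
Most parsimonious ingroup topology: (Zeta,((((Beta,Epsilon),Eta),Alpha),Gamma)).
Zeta is sister to the clade containing all other ingroup taxa, so it is the earliest-diverging (most basal) ingroup lineage.

Zeta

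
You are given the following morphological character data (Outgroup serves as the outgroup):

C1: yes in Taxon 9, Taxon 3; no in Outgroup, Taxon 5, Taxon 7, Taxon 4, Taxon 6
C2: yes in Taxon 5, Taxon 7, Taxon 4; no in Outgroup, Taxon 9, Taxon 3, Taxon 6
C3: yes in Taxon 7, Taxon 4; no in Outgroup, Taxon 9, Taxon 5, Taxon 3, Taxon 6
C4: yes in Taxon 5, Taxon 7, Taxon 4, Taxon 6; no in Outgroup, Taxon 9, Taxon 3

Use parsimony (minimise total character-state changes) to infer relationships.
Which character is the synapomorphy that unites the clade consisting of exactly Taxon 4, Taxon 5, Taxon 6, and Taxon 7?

The outgroup has state 'no' for every character, so 'yes' is the derived state throughout.
Only Taxon 3 and Taxon 9 show the derived state 'yes' for C1, supporting them as a clade.
C2 (derived state 'yes') is shared by Taxon 4, Taxon 5, and Taxon 7 — a synapomorphy uniting that clade.
C3: derived state 'yes' in Taxon 4 and Taxon 7 only — synapomorphy for {Taxon 4, Taxon 7}.
Only Taxon 4, Taxon 5, Taxon 6, and Taxon 7 show the derived state 'yes' for C4, supporting them as a clade.
Most parsimonious ingroup topology: ((Taxon 9,Taxon 3),((Taxon 5,(Taxon 7,Taxon 4)),Taxon 6)).
The clade {Taxon 4, Taxon 5, Taxon 6, Taxon 7} is supported by C4: its derived state 'yes' occurs in exactly those taxa and in no other taxon (including the outgroup).

C4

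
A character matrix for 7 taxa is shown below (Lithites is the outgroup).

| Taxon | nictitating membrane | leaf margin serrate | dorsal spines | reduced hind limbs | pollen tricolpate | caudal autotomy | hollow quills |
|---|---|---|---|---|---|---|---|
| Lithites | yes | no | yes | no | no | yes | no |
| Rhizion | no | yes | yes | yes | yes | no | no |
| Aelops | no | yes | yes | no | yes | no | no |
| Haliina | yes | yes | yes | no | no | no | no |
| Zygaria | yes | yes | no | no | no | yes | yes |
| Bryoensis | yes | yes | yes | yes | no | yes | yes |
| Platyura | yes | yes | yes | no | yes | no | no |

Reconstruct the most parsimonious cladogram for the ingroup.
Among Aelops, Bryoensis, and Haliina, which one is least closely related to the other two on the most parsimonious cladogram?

Bryoensis

Character polarity is set by the outgroup: the derived state is whichever differs from the outgroup's state, so for nictitating membrane, dorsal spines, caudal autotomy the derived state is 'no', and for the remaining characters it is 'yes'.
nictitating membrane: derived state 'no' in Aelops and Rhizion only — synapomorphy for {Aelops, Rhizion}.
leaf margin serrate (derived state 'yes') is shared by all ingroup taxa — unites the whole ingroup.
dorsal spines (derived state 'no') is unique to Zygaria (autapomorphy; uninformative for grouping).
reduced hind limbs (state 'yes') occurs in Bryoensis and Rhizion but conflicts with the nesting implied by the other characters — most parsimoniously interpreted as homoplasy.
pollen tricolpate (derived state 'yes') is shared by Aelops, Platyura, and Rhizion — a synapomorphy uniting that clade.
caudal autotomy (derived state 'no') is shared by Aelops, Haliina, Platyura, and Rhizion — a synapomorphy uniting that clade.
hollow quills: derived state 'yes' in Bryoensis and Zygaria only — synapomorphy for {Bryoensis, Zygaria}.
Most parsimonious ingroup topology: ((((Rhizion,Aelops),Platyura),Haliina),(Zygaria,Bryoensis)).
Haliina and Aelops share a more recent common ancestor with each other than either does with Bryoensis, so Bryoensis is the least closely related of the three.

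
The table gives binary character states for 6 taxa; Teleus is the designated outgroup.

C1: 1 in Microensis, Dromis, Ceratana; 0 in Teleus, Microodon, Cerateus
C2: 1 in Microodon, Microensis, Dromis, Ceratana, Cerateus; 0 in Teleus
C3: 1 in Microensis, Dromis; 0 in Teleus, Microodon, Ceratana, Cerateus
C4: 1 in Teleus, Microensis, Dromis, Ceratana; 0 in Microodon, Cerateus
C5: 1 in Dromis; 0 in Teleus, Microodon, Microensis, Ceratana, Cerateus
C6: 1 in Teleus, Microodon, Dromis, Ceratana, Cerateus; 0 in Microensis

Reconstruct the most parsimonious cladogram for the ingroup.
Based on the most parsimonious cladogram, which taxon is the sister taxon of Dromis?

Character polarity is set by the outgroup: the derived state is whichever differs from the outgroup's state, so for C4, C6 the derived state is '0', and for the remaining characters it is '1'.
Only Ceratana, Dromis, and Microensis show the derived state '1' for C1, supporting them as a clade.
All ingroup taxa share the derived state '1' for C2; it defines the ingroup but does not resolve relationships within it.
Only Dromis and Microensis show the derived state '1' for C3, supporting them as a clade.
C4: derived state '0' in Cerateus and Microodon only — synapomorphy for {Cerateus, Microodon}.
C5 (derived state '1') is unique to Dromis (autapomorphy; uninformative for grouping).
C6 (derived state '0') is unique to Microensis (autapomorphy; uninformative for grouping).
Most parsimonious ingroup topology: ((Microodon,Cerateus),((Microensis,Dromis),Ceratana)).
Dromis and Microensis form a cherry on this tree, so they are sister taxa.

Microensis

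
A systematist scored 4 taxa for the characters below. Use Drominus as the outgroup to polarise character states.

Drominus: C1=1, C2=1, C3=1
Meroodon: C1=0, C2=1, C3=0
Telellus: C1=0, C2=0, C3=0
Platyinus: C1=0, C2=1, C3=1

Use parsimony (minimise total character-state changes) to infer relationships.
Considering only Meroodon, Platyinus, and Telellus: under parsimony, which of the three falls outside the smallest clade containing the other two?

The outgroup has state '1' for every character, so '0' is the derived state throughout.
All ingroup taxa share the derived state '0' for C1; it defines the ingroup but does not resolve relationships within it.
C2 (derived state '0') is unique to Telellus (autapomorphy; uninformative for grouping).
C3 (derived state '0') is shared by Meroodon and Telellus — a synapomorphy uniting that clade.
Most parsimonious ingroup topology: ((Meroodon,Telellus),Platyinus).
Meroodon and Telellus share a more recent common ancestor with each other than either does with Platyinus, so Platyinus is the least closely related of the three.

Platyinus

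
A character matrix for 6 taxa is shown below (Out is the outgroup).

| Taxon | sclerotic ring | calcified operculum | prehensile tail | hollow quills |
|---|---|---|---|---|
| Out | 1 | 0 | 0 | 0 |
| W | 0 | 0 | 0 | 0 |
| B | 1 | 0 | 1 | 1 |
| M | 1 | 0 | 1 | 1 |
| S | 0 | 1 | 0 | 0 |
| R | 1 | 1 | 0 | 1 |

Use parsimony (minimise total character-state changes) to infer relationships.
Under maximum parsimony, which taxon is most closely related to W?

S

Character polarity is set by the outgroup: the derived state is whichever differs from the outgroup's state, so for sclerotic ring the derived state is '0', and for the remaining characters it is '1'.
sclerotic ring: derived state '0' in S and W only — synapomorphy for {S, W}.
calcified operculum (state '1') occurs in R and S but conflicts with the nesting implied by the other characters — most parsimoniously interpreted as homoplasy.
Only B and M show the derived state '1' for prehensile tail, supporting them as a clade.
hollow quills (derived state '1') is shared by B, M, and R — a synapomorphy uniting that clade.
Most parsimonious ingroup topology: ((W,S),((B,M),R)).
W and S form a cherry on this tree, so they are sister taxa.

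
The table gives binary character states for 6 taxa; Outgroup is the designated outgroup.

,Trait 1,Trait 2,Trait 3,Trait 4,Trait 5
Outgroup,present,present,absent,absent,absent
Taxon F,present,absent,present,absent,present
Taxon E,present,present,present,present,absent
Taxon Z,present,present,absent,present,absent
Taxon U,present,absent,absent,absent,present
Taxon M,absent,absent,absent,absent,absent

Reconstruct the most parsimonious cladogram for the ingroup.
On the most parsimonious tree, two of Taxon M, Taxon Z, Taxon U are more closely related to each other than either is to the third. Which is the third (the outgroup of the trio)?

Taxon Z

Character polarity is set by the outgroup: the derived state is whichever differs from the outgroup's state, so for Trait 1, Trait 2 the derived state is 'absent', and for the remaining characters it is 'present'.
Trait 1: derived state 'absent' in Taxon M only — an autapomorphy, so it tells us nothing about relationships among taxa.
Only Taxon F, Taxon M, and Taxon U show the derived state 'absent' for Trait 2, supporting them as a clade.
Trait 3 (state 'present') occurs in Taxon E and Taxon F but conflicts with the nesting implied by the other characters — most parsimoniously interpreted as homoplasy.
Only Taxon E and Taxon Z show the derived state 'present' for Trait 4, supporting them as a clade.
Trait 5 (derived state 'present') is shared by Taxon F and Taxon U — a synapomorphy uniting that clade.
Most parsimonious ingroup topology: (((Taxon F,Taxon U),Taxon M),(Taxon E,Taxon Z)).
Taxon M and Taxon U share a more recent common ancestor with each other than either does with Taxon Z, so Taxon Z is the least closely related of the three.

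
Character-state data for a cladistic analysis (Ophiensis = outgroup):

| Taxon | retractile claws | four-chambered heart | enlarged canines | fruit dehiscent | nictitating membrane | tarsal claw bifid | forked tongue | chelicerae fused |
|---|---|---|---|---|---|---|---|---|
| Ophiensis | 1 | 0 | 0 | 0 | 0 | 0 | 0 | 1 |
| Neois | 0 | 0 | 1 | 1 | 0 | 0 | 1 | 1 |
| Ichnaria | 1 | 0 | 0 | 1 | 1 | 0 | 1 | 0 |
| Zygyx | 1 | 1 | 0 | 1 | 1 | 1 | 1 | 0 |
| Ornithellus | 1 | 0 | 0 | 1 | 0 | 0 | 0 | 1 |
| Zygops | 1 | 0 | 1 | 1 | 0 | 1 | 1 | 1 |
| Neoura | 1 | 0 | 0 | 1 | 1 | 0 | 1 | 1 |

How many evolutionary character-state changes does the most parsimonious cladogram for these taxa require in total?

9

Character polarity is set by the outgroup: the derived state is whichever differs from the outgroup's state, so for retractile claws, chelicerae fused the derived state is '0', and for the remaining characters it is '1'.
retractile claws (derived state '0') is unique to Neois (autapomorphy; uninformative for grouping).
four-chambered heart: derived state '1' in Zygyx only — an autapomorphy, so it tells us nothing about relationships among taxa.
Only Neois and Zygops show the derived state '1' for enlarged canines, supporting them as a clade.
fruit dehiscent (derived state '1') is shared by all ingroup taxa — unites the whole ingroup.
nictitating membrane: derived state '1' in Ichnaria, Neoura, and Zygyx only — synapomorphy for {Ichnaria, Neoura, Zygyx}.
tarsal claw bifid groups Zygops and Zygyx, which is incompatible with the clades supported by the remaining characters; treating it as convergent (homoplasy) costs fewer steps than any alternative tree.
forked tongue (derived state '1') is shared by Ichnaria, Neois, Neoura, Zygops, and Zygyx — a synapomorphy uniting that clade.
chelicerae fused: derived state '0' in Ichnaria and Zygyx only — synapomorphy for {Ichnaria, Zygyx}.
Most parsimonious ingroup topology: (((Neois,Zygops),((Ichnaria,Zygyx),Neoura)),Ornithellus).
Changes per character on this tree: retractile claws: 1; four-chambered heart: 1; enlarged canines: 1; fruit dehiscent: 1; nictitating membrane: 1; tarsal claw bifid: 2; forked tongue: 1; chelicerae fused: 1.
Total = 9.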